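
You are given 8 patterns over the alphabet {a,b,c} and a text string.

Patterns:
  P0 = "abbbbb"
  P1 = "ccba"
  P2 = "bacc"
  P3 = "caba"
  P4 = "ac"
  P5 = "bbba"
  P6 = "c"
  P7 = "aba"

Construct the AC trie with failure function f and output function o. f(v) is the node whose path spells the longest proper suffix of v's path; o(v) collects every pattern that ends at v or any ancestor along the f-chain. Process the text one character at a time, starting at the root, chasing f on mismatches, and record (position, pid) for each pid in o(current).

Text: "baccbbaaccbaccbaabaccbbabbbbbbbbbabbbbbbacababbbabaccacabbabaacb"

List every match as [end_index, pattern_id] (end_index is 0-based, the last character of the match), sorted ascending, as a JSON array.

Build:
Trie nodes:
  0='ε' goto a→1 b→11 c→7
  1='a' goto b→2 c→18
  2='ab' goto a→22 b→3
  3='abb' goto b→4
  4='abbb' goto b→5
  5='abbbb' goto b→6
  6='abbbbb' goto ·  ←P0
  7='c' goto a→15 c→8  ←P6
  8='cc' goto b→9
  9='ccb' goto a→10
  10='ccba' goto ·  ←P1
  11='b' goto a→12 b→19
  12='ba' goto c→13
  13='bac' goto c→14
  14='bacc' goto ·  ←P2
  15='ca' goto b→16
  16='cab' goto a→17
  17='caba' goto ·  ←P3
  18='ac' goto ·  ←P4
  19='bb' goto b→20
  20='bbb' goto a→21
  21='bbba' goto ·  ←P5
  22='aba' goto ·  ←P7

BFS fail/out derivation:
  fail(1) 'a': from fail(0)=0 chase 'a': 0 ⇒ 0;  out=∅∪out(0)=∅
  fail(7) 'c': from fail(0)=0 chase 'c': 0 ⇒ 0;  out={6}∪out(0)={6}
  fail(11) 'b': from fail(0)=0 chase 'b': 0 ⇒ 0;  out=∅∪out(0)=∅
  fail(2) 'ab': from fail(1)=0 chase 'b': 0 ⇒ 11;  out=∅∪out(11)=∅
  fail(8) 'cc': from fail(7)=0 chase 'c': 0 ⇒ 7;  out=∅∪out(7)={6}
  fail(12) 'ba': from fail(11)=0 chase 'a': 0 ⇒ 1;  out=∅∪out(1)=∅
  fail(15) 'ca': from fail(7)=0 chase 'a': 0 ⇒ 1;  out=∅∪out(1)=∅
  fail(18) 'ac': from fail(1)=0 chase 'c': 0 ⇒ 7;  out={4}∪out(7)={4,6}
  fail(19) 'bb': from fail(11)=0 chase 'b': 0 ⇒ 11;  out=∅∪out(11)=∅
  fail(3) 'abb': from fail(2)=11 chase 'b': 11 ⇒ 19;  out=∅∪out(19)=∅
  fail(9) 'ccb': from fail(8)=7 chase 'b': 7→0 ⇒ 11;  out=∅∪out(11)=∅
  fail(13) 'bac': from fail(12)=1 chase 'c': 1 ⇒ 18;  out=∅∪out(18)={4,6}
  fail(16) 'cab': from fail(15)=1 chase 'b': 1 ⇒ 2;  out=∅∪out(2)=∅
  fail(20) 'bbb': from fail(19)=11 chase 'b': 11 ⇒ 19;  out=∅∪out(19)=∅
  fail(22) 'aba': from fail(2)=11 chase 'a': 11 ⇒ 12;  out={7}∪out(12)={7}
  fail(4) 'abbb': from fail(3)=19 chase 'b': 19 ⇒ 20;  out=∅∪out(20)=∅
  fail(10) 'ccba': from fail(9)=11 chase 'a': 11 ⇒ 12;  out={1}∪out(12)={1}
  fail(14) 'bacc': from fail(13)=18 chase 'c': 18→7 ⇒ 8;  out={2}∪out(8)={2,6}
  fail(17) 'caba': from fail(16)=2 chase 'a': 2 ⇒ 22;  out={3}∪out(22)={3,7}
  fail(21) 'bbba': from fail(20)=19 chase 'a': 19→11 ⇒ 12;  out={5}∪out(12)={5}
  fail(5) 'abbbb': from fail(4)=20 chase 'b': 20→19 ⇒ 20;  out=∅∪out(20)=∅
  fail(6) 'abbbbb': from fail(5)=20 chase 'b': 20→19 ⇒ 20;  out={0}∪out(20)={0}

Scan:
pos 0 'b': at 11
pos 1 'a': at 12
pos 2 'c': at 13  → match P4@[1:2],P6@[2:2]
pos 3 'c': at 14  → match P2@[0:3],P6@[3:3]
pos 4 'b': at 9 ·f
pos 5 'b': at 19 ·f
pos 6 'a': at 12 ·f
pos 7 'a': at 1 ·f
pos 8 'c': at 18  → match P4@[7:8],P6@[8:8]
pos 9 'c': at 8 ·f  → match P6@[9:9]
pos 10 'b': at 9
pos 11 'a': at 10  → match P1@[8:11]
pos 12 'c': at 13 ·f  → match P4@[11:12],P6@[12:12]
pos 13 'c': at 14  → match P2@[10:13],P6@[13:13]
pos 14 'b': at 9 ·f
pos 15 'a': at 10  → match P1@[12:15]
pos 16 'a': at 1 ·f
pos 17 'b': at 2
pos 18 'a': at 22  → match P7@[16:18]
pos 19 'c': at 13 ·f  → match P4@[18:19],P6@[19:19]
pos 20 'c': at 14  → match P2@[17:20],P6@[20:20]
pos 21 'b': at 9 ·f
pos 22 'b': at 19 ·f
pos 23 'a': at 12 ·f
pos 24 'b': at 2 ·f
pos 25 'b': at 3
pos 26 'b': at 4
pos 27 'b': at 5
pos 28 'b': at 6  → match P0@[23:28]
pos 29 'b': at 20 ·f
pos 30 'b': at 20 ·f
pos 31 'b': at 20 ·f
pos 32 'b': at 20 ·f
pos 33 'a': at 21  → match P5@[30:33]
pos 34 'b': at 2 ·f
pos 35 'b': at 3
pos 36 'b': at 4
pos 37 'b': at 5
pos 38 'b': at 6  → match P0@[33:38]
pos 39 'b': at 20 ·f
pos 40 'a': at 21  → match P5@[37:40]
pos 41 'c': at 13 ·f  → match P4@[40:41],P6@[41:41]
pos 42 'a': at 15 ·f
pos 43 'b': at 16
pos 44 'a': at 17  → match P3@[41:44],P7@[42:44]
pos 45 'b': at 2 ·f
pos 46 'b': at 3
pos 47 'b': at 4
pos 48 'a': at 21 ·f  → match P5@[45:48]
pos 49 'b': at 2 ·f
pos 50 'a': at 22  → match P7@[48:50]
pos 51 'c': at 13 ·f  → match P4@[50:51],P6@[51:51]
pos 52 'c': at 14  → match P2@[49:52],P6@[52:52]
pos 53 'a': at 15 ·f
pos 54 'c': at 18 ·f  → match P4@[53:54],P6@[54:54]
pos 55 'a': at 15 ·f
pos 56 'b': at 16
pos 57 'b': at 3 ·f
pos 58 'a': at 12 ·f
pos 59 'b': at 2 ·f
pos 60 'a': at 22  → match P7@[58:60]
pos 61 'a': at 1 ·f
pos 62 'c': at 18  → match P4@[61:62],P6@[62:62]
pos 63 'b': at 11 ·f

Result: [[2,4],[2,6],[3,2],[3,6],[8,4],[8,6],[9,6],[11,1],[12,4],[12,6],[13,2],[13,6],[15,1],[18,7],[19,4],[19,6],[20,2],[20,6],[28,0],[33,5],[38,0],[40,5],[41,4],[41,6],[44,3],[44,7],[48,5],[50,7],[51,4],[51,6],[52,2],[52,6],[54,4],[54,6],[60,7],[62,4],[62,6]]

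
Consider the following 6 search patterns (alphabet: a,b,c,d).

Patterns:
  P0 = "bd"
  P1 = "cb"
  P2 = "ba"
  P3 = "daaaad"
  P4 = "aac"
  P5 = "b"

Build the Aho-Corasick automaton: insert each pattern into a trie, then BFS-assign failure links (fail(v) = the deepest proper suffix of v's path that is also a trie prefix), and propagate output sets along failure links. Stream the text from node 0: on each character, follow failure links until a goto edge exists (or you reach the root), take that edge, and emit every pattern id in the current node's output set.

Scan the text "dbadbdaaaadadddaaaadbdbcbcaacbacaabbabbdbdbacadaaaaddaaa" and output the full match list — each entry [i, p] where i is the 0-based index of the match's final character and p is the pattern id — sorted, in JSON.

Construct AC machine:
Trie nodes:
  n0 'ε': a→12 b→1 c→3 d→6
  n1 'b': a→5 d→2  ←P5
  n2 'bd': ·  ←P0
  n3 'c': b→4
  n4 'cb': ·  ←P1
  n5 'ba': ·  ←P2
  n6 'd': a→7
  n7 'da': a→8
  n8 'daa': a→9
  n9 'daaa': a→10
  n10 'daaaa': d→11
  n11 'daaaad': ·  ←P3
  n12 'a': a→13
  n13 'aa': c→14
  n14 'aac': ·  ←P4

Failure links (BFS by depth):
  n1('b'): parent n0 fail=0; on 'b' 0 → fail=0;  out {5}∪∅={5}
  n3('c'): parent n0 fail=0; on 'c' 0 → fail=0;  out ∅∪∅=∅
  n6('d'): parent n0 fail=0; on 'd' 0 → fail=0;  out ∅∪∅=∅
  n12('a'): parent n0 fail=0; on 'a' 0 → fail=0;  out ∅∪∅=∅
  n2('bd'): parent n1 fail=0; on 'd' 0 → fail=6;  out {0}∪∅={0}
  n4('cb'): parent n3 fail=0; on 'b' 0 → fail=1;  out {1}∪{5}={1,5}
  n5('ba'): parent n1 fail=0; on 'a' 0 → fail=12;  out {2}∪∅={2}
  n7('da'): parent n6 fail=0; on 'a' 0 → fail=12;  out ∅∪∅=∅
  n13('aa'): parent n12 fail=0; on 'a' 0 → fail=12;  out ∅∪∅=∅
  n8('daa'): parent n7 fail=12; on 'a' 12 → fail=13;  out ∅∪∅=∅
  n14('aac'): parent n13 fail=12; on 'c' 12→0 → fail=3;  out {4}∪∅={4}
  n9('daaa'): parent n8 fail=13; on 'a' 13→12 → fail=13;  out ∅∪∅=∅
  n10('daaaa'): parent n9 fail=13; on 'a' 13→12 → fail=13;  out ∅∪∅=∅
  n11('daaaad'): parent n10 fail=13; on 'd' 13→12→0 → fail=6;  out {3}∪∅={3}

Text stream:
pos 0 'd': at 6
pos 1 'b': at 1 (via fail)  emit P5@[1:1]
pos 2 'a': at 5  emit P2@[1:2]
pos 3 'd': at 6 (via fail)
pos 4 'b': at 1 (via fail)  emit P5@[4:4]
pos 5 'd': at 2  emit P0@[4:5]
pos 6 'a': at 7 (via fail)
pos 7 'a': at 8
pos 8 'a': at 9
pos 9 'a': at 10
pos 10 'd': at 11  emit P3@[5:10]
pos 11 'a': at 7 (via fail)
pos 12 'd': at 6 (via fail)
pos 13 'd': at 6 (via fail)
pos 14 'd': at 6 (via fail)
pos 15 'a': at 7
pos 16 'a': at 8
pos 17 'a': at 9
pos 18 'a': at 10
pos 19 'd': at 11  emit P3@[14:19]
pos 20 'b': at 1 (via fail)  emit P5@[20:20]
pos 21 'd': at 2  emit P0@[20:21]
pos 22 'b': at 1 (via fail)  emit P5@[22:22]
pos 23 'c': at 3 (via fail)
pos 24 'b': at 4  emit P1@[23:24],P5@[24:24]
pos 25 'c': at 3 (via fail)
pos 26 'a': at 12 (via fail)
pos 27 'a': at 13
pos 28 'c': at 14  emit P4@[26:28]
pos 29 'b': at 4 (via fail)  emit P1@[28:29],P5@[29:29]
pos 30 'a': at 5 (via fail)  emit P2@[29:30]
pos 31 'c': at 3 (via fail)
pos 32 'a': at 12 (via fail)
pos 33 'a': at 13
pos 34 'b': at 1 (via fail)  emit P5@[34:34]
pos 35 'b': at 1 (via fail)  emit P5@[35:35]
pos 36 'a': at 5  emit P2@[35:36]
pos 37 'b': at 1 (via fail)  emit P5@[37:37]
pos 38 'b': at 1 (via fail)  emit P5@[38:38]
pos 39 'd': at 2  emit P0@[38:39]
pos 40 'b': at 1 (via fail)  emit P5@[40:40]
pos 41 'd': at 2  emit P0@[40:41]
pos 42 'b': at 1 (via fail)  emit P5@[42:42]
pos 43 'a': at 5  emit P2@[42:43]
pos 44 'c': at 3 (via fail)
pos 45 'a': at 12 (via fail)
pos 46 'd': at 6 (via fail)
pos 47 'a': at 7
pos 48 'a': at 8
pos 49 'a': at 9
pos 50 'a': at 10
pos 51 'd': at 11  emit P3@[46:51]
pos 52 'd': at 6 (via fail)
pos 53 'a': at 7
pos 54 'a': at 8
pos 55 'a': at 9

All matches (sorted): [[1,5],[2,2],[4,5],[5,0],[10,3],[19,3],[20,5],[21,0],[22,5],[24,1],[24,5],[28,4],[29,1],[29,5],[30,2],[34,5],[35,5],[36,2],[37,5],[38,5],[39,0],[40,5],[41,0],[42,5],[43,2],[51,3]]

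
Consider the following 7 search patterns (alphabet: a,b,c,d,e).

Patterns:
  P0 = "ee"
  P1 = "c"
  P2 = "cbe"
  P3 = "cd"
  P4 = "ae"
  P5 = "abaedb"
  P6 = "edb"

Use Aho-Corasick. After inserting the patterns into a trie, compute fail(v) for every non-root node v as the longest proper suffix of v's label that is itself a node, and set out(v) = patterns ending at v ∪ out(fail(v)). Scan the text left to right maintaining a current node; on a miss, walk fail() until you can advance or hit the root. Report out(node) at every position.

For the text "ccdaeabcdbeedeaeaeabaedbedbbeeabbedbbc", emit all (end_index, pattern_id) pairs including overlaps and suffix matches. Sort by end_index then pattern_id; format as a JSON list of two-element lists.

Construct AC machine:
Trie nodes:
  0='ε' goto a→7 c→3 e→1
  1='e' goto d→14 e→2
  2='ee' goto ·  [P0 ends]
  3='c' goto b→4 d→6  [P1 ends]
  4='cb' goto e→5
  5='cbe' goto ·  [P2 ends]
  6='cd' goto ·  [P3 ends]
  7='a' goto b→9 e→8
  8='ae' goto ·  [P4 ends]
  9='ab' goto a→10
  10='aba' goto e→11
  11='abae' goto d→12
  12='abaed' goto b→13
  13='abaedb' goto ·  [P5 ends]
  14='ed' goto b→15
  15='edb' goto ·  [P6 ends]

Failure links (BFS by depth):
  fail(1) 'e': from fail(0)=0 chase 'e': 0 ⇒ 0;  out=∅∪out(0)=∅
  fail(3) 'c': from fail(0)=0 chase 'c': 0 ⇒ 0;  out={1}∪out(0)={1}
  fail(7) 'a': from fail(0)=0 chase 'a': 0 ⇒ 0;  out=∅∪out(0)=∅
  fail(2) 'ee': from fail(1)=0 chase 'e': 0 ⇒ 1;  out={0}∪out(1)={0}
  fail(4) 'cb': from fail(3)=0 chase 'b': 0 ⇒ 0;  out=∅∪out(0)=∅
  fail(6) 'cd': from fail(3)=0 chase 'd': 0 ⇒ 0;  out={3}∪out(0)={3}
  fail(8) 'ae': from fail(7)=0 chase 'e': 0 ⇒ 1;  out={4}∪out(1)={4}
  fail(9) 'ab': from fail(7)=0 chase 'b': 0 ⇒ 0;  out=∅∪out(0)=∅
  fail(14) 'ed': from fail(1)=0 chase 'd': 0 ⇒ 0;  out=∅∪out(0)=∅
  fail(5) 'cbe': from fail(4)=0 chase 'e': 0 ⇒ 1;  out={2}∪out(1)={2}
  fail(10) 'aba': from fail(9)=0 chase 'a': 0 ⇒ 7;  out=∅∪out(7)=∅
  fail(15) 'edb': from fail(14)=0 chase 'b': 0 ⇒ 0;  out={6}∪out(0)={6}
  fail(11) 'abae': from fail(10)=7 chase 'e': 7 ⇒ 8;  out=∅∪out(8)={4}
  fail(12) 'abaed': from fail(11)=8 chase 'd': 8→1 ⇒ 14;  out=∅∪out(14)=∅
  fail(13) 'abaedb': from fail(12)=14 chase 'b': 14 ⇒ 15;  out={5}∪out(15)={5,6}

Run:
[0] read 'c'  n0⇒n3  emit P1@[0:0]
[1] read 'c'  n3⇒n3 (fail-walked)  emit P1@[1:1]
[2] read 'd'  n3⇒n6  emit P3@[1:2]
[3] read 'a'  n6⇒n7 (fail-walked)
[4] read 'e'  n7⇒n8  emit P4@[3:4]
[5] read 'a'  n8⇒n7 (fail-walked)
[6] read 'b'  n7⇒n9
[7] read 'c'  n9⇒n3 (fail-walked)  emit P1@[7:7]
[8] read 'd'  n3⇒n6  emit P3@[7:8]
[9] read 'b'  n6⇒n0 (fail-walked)
[10] read 'e'  n0⇒n1
[11] read 'e'  n1⇒n2  emit P0@[10:11]
[12] read 'd'  n2⇒n14 (fail-walked)
[13] read 'e'  n14⇒n1 (fail-walked)
[14] read 'a'  n1⇒n7 (fail-walked)
[15] read 'e'  n7⇒n8  emit P4@[14:15]
[16] read 'a'  n8⇒n7 (fail-walked)
[17] read 'e'  n7⇒n8  emit P4@[16:17]
[18] read 'a'  n8⇒n7 (fail-walked)
[19] read 'b'  n7⇒n9
[20] read 'a'  n9⇒n10
[21] read 'e'  n10⇒n11  emit P4@[20:21]
[22] read 'd'  n11⇒n12
[23] read 'b'  n12⇒n13  emit P5@[18:23],P6@[21:23]
[24] read 'e'  n13⇒n1 (fail-walked)
[25] read 'd'  n1⇒n14
[26] read 'b'  n14⇒n15  emit P6@[24:26]
[27] read 'b'  n15⇒n0 (fail-walked)
[28] read 'e'  n0⇒n1
[29] read 'e'  n1⇒n2  emit P0@[28:29]
[30] read 'a'  n2⇒n7 (fail-walked)
[31] read 'b'  n7⇒n9
[32] read 'b'  n9⇒n0 (fail-walked)
[33] read 'e'  n0⇒n1
[34] read 'd'  n1⇒n14
[35] read 'b'  n14⇒n15  emit P6@[33:35]
[36] read 'b'  n15⇒n0 (fail-walked)
[37] read 'c'  n0⇒n3  emit P1@[37:37]

All matches (sorted): [[0,1],[1,1],[2,3],[4,4],[7,1],[8,3],[11,0],[15,4],[17,4],[21,4],[23,5],[23,6],[26,6],[29,0],[35,6],[37,1]]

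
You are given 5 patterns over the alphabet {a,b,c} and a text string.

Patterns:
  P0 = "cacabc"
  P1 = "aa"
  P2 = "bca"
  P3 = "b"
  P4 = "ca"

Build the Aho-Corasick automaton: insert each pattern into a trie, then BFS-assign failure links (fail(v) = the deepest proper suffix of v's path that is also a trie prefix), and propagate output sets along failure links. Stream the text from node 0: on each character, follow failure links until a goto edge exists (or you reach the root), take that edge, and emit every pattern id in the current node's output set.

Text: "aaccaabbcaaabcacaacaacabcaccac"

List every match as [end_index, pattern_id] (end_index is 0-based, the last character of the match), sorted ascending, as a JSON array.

Build:
Trie (insert patterns):
  0='ε' goto a→7 b→9 c→1
  1='c' goto a→2
  2='ca' goto c→3  ←P4
  3='cac' goto a→4
  4='caca' goto b→5
  5='cacab' goto c→6
  6='cacabc' goto ·  ←P0
  7='a' goto a→8
  8='aa' goto ·  ←P1
  9='b' goto c→10  ←P3
  10='bc' goto a→11
  11='bca' goto ·  ←P2

BFS fail/out derivation:
  fail(1) 'c': from fail(0)=0 chase 'c': 0 ⇒ 0;  out=∅∪out(0)=∅
  fail(7) 'a': from fail(0)=0 chase 'a': 0 ⇒ 0;  out=∅∪out(0)=∅
  fail(9) 'b': from fail(0)=0 chase 'b': 0 ⇒ 0;  out={3}∪out(0)={3}
  fail(2) 'ca': from fail(1)=0 chase 'a': 0 ⇒ 7;  out={4}∪out(7)={4}
  fail(8) 'aa': from fail(7)=0 chase 'a': 0 ⇒ 7;  out={1}∪out(7)={1}
  fail(10) 'bc': from fail(9)=0 chase 'c': 0 ⇒ 1;  out=∅∪out(1)=∅
  fail(3) 'cac': from fail(2)=7 chase 'c': 7→0 ⇒ 1;  out=∅∪out(1)=∅
  fail(11) 'bca': from fail(10)=1 chase 'a': 1 ⇒ 2;  out={2}∪out(2)={2,4}
  fail(4) 'caca': from fail(3)=1 chase 'a': 1 ⇒ 2;  out=∅∪out(2)={4}
  fail(5) 'cacab': from fail(4)=2 chase 'b': 2→7→0 ⇒ 9;  out=∅∪out(9)={3}
  fail(6) 'cacabc': from fail(5)=9 chase 'c': 9 ⇒ 10;  out={0}∪out(10)={0}

Text stream:
i=0 'a': node 0→7
i=1 'a': node 7→8  → match P1@[0:1]
i=2 'c': node 8→1 ·f
i=3 'c': node 1→1 ·f
i=4 'a': node 1→2  → match P4@[3:4]
i=5 'a': node 2→8 ·f  → match P1@[4:5]
i=6 'b': node 8→9 ·f  → match P3@[6:6]
i=7 'b': node 9→9 ·f  → match P3@[7:7]
i=8 'c': node 9→10
i=9 'a': node 10→11  → match P2@[7:9],P4@[8:9]
i=10 'a': node 11→8 ·f  → match P1@[9:10]
i=11 'a': node 8→8 ·f  → match P1@[10:11]
i=12 'b': node 8→9 ·f  → match P3@[12:12]
i=13 'c': node 9→10
i=14 'a': node 10→11  → match P2@[12:14],P4@[13:14]
i=15 'c': node 11→3 ·f
i=16 'a': node 3→4  → match P4@[15:16]
i=17 'a': node 4→8 ·f  → match P1@[16:17]
i=18 'c': node 8→1 ·f
i=19 'a': node 1→2  → match P4@[18:19]
i=20 'a': node 2→8 ·f  → match P1@[19:20]
i=21 'c': node 8→1 ·f
i=22 'a': node 1→2  → match P4@[21:22]
i=23 'b': node 2→9 ·f  → match P3@[23:23]
i=24 'c': node 9→10
i=25 'a': node 10→11  → match P2@[23:25],P4@[24:25]
i=26 'c': node 11→3 ·f
i=27 'c': node 3→1 ·f
i=28 'a': node 1→2  → match P4@[27:28]
i=29 'c': node 2→3

All matches (sorted): [[1,1],[4,4],[5,1],[6,3],[7,3],[9,2],[9,4],[10,1],[11,1],[12,3],[14,2],[14,4],[16,4],[17,1],[19,4],[20,1],[22,4],[23,3],[25,2],[25,4],[28,4]]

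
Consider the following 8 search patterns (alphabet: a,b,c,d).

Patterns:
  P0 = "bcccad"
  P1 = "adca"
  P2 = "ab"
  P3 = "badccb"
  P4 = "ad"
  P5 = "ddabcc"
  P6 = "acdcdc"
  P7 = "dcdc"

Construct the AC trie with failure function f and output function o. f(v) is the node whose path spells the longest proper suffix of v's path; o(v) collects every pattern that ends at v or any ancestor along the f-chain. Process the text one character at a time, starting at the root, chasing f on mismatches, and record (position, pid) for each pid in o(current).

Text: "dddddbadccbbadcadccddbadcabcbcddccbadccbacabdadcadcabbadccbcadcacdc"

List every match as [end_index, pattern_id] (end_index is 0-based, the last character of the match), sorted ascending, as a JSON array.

Construct AC machine:
Trie (insert patterns):
  n0 'ε': a→7 b→1 d→17
  n1 'b': a→12 c→2
  n2 'bc': c→3
  n3 'bcc': c→4
  n4 'bccc': a→5
  n5 'bccca': d→6
  n6 'bcccad': ·  [P0 ends]
  n7 'a': b→11 c→23 d→8
  n8 'ad': c→9  [P4 ends]
  n9 'adc': a→10
  n10 'adca': ·  [P1 ends]
  n11 'ab': ·  [P2 ends]
  n12 'ba': d→13
  n13 'bad': c→14
  n14 'badc': c→15
  n15 'badcc': b→16
  n16 'badccb': ·  [P3 ends]
  n17 'd': c→28 d→18
  n18 'dd': a→19
  n19 'dda': b→20
  n20 'ddab': c→21
  n21 'ddabc': c→22
  n22 'ddabcc': ·  [P5 ends]
  n23 'ac': d→24
  n24 'acd': c→25
  n25 'acdc': d→26
  n26 'acdcd': c→27
  n27 'acdcdc': ·  [P6 ends]
  n28 'dc': d→29
  n29 'dcd': c→30
  n30 'dcdc': ·  [P7 ends]

Failure links (BFS by depth):
  n1('b'): parent n0 fail=0; on 'b' 0 → fail=0;  out ∅∪∅=∅
  n7('a'): parent n0 fail=0; on 'a' 0 → fail=0;  out ∅∪∅=∅
  n17('d'): parent n0 fail=0; on 'd' 0 → fail=0;  out ∅∪∅=∅
  n2('bc'): parent n1 fail=0; on 'c' 0 → fail=0;  out ∅∪∅=∅
  n8('ad'): parent n7 fail=0; on 'd' 0 → fail=17;  out {4}∪∅={4}
  n11('ab'): parent n7 fail=0; on 'b' 0 → fail=1;  out {2}∪∅={2}
  n12('ba'): parent n1 fail=0; on 'a' 0 → fail=7;  out ∅∪∅=∅
  n18('dd'): parent n17 fail=0; on 'd' 0 → fail=17;  out ∅∪∅=∅
  n23('ac'): parent n7 fail=0; on 'c' 0 → fail=0;  out ∅∪∅=∅
  n28('dc'): parent n17 fail=0; on 'c' 0 → fail=0;  out ∅∪∅=∅
  n3('bcc'): parent n2 fail=0; on 'c' 0 → fail=0;  out ∅∪∅=∅
  n9('adc'): parent n8 fail=17; on 'c' 17 → fail=28;  out ∅∪∅=∅
  n13('bad'): parent n12 fail=7; on 'd' 7 → fail=8;  out ∅∪{4}={4}
  n19('dda'): parent n18 fail=17; on 'a' 17→0 → fail=7;  out ∅∪∅=∅
  n24('acd'): parent n23 fail=0; on 'd' 0 → fail=17;  out ∅∪∅=∅
  n29('dcd'): parent n28 fail=0; on 'd' 0 → fail=17;  out ∅∪∅=∅
  n4('bccc'): parent n3 fail=0; on 'c' 0 → fail=0;  out ∅∪∅=∅
  n10('adca'): parent n9 fail=28; on 'a' 28→0 → fail=7;  out {1}∪∅={1}
  n14('badc'): parent n13 fail=8; on 'c' 8 → fail=9;  out ∅∪∅=∅
  n20('ddab'): parent n19 fail=7; on 'b' 7 → fail=11;  out ∅∪{2}={2}
  n25('acdc'): parent n24 fail=17; on 'c' 17 → fail=28;  out ∅∪∅=∅
  n30('dcdc'): parent n29 fail=17; on 'c' 17 → fail=28;  out {7}∪∅={7}
  n5('bccca'): parent n4 fail=0; on 'a' 0 → fail=7;  out ∅∪∅=∅
  n15('badcc'): parent n14 fail=9; on 'c' 9→28→0 → fail=0;  out ∅∪∅=∅
  n21('ddabc'): parent n20 fail=11; on 'c' 11→1 → fail=2;  out ∅∪∅=∅
  n26('acdcd'): parent n25 fail=28; on 'd' 28 → fail=29;  out ∅∪∅=∅
  n6('bcccad'): parent n5 fail=7; on 'd' 7 → fail=8;  out {0}∪{4}={0,4}
  n16('badccb'): parent n15 fail=0; on 'b' 0 → fail=1;  out {3}∪∅={3}
  n22('ddabcc'): parent n21 fail=2; on 'c' 2 → fail=3;  out {5}∪∅={5}
  n27('acdcdc'): parent n26 fail=29; on 'c' 29 → fail=30;  out {6}∪{7}={6,7}

Run:
i=0 'd': node 0→17
i=1 'd': node 17→18
i=2 'd': node 18→18 (via fail)
i=3 'd': node 18→18 (via fail)
i=4 'd': node 18→18 (via fail)
i=5 'b': node 18→1 (via fail)
i=6 'a': node 1→12
i=7 'd': node 12→13  emit P4@[6:7]
i=8 'c': node 13→14
i=9 'c': node 14→15
i=10 'b': node 15→16  emit P3@[5:10]
i=11 'b': node 16→1 (via fail)
i=12 'a': node 1→12
i=13 'd': node 12→13  emit P4@[12:13]
i=14 'c': node 13→14
i=15 'a': node 14→10 (via fail)  emit P1@[12:15]
i=16 'd': node 10→8 (via fail)  emit P4@[15:16]
i=17 'c': node 8→9
i=18 'c': node 9→0 (via fail)
i=19 'd': node 0→17
i=20 'd': node 17→18
i=21 'b': node 18→1 (via fail)
i=22 'a': node 1→12
i=23 'd': node 12→13  emit P4@[22:23]
i=24 'c': node 13→14
i=25 'a': node 14→10 (via fail)  emit P1@[22:25]
i=26 'b': node 10→11 (via fail)  emit P2@[25:26]
i=27 'c': node 11→2 (via fail)
i=28 'b': node 2→1 (via fail)
i=29 'c': node 1→2
i=30 'd': node 2→17 (via fail)
i=31 'd': node 17→18
i=32 'c': node 18→28 (via fail)
i=33 'c': node 28→0 (via fail)
i=34 'b': node 0→1
i=35 'a': node 1→12
i=36 'd': node 12→13  emit P4@[35:36]
i=37 'c': node 13→14
i=38 'c': node 14→15
i=39 'b': node 15→16  emit P3@[34:39]
i=40 'a': node 16→12 (via fail)
i=41 'c': node 12→23 (via fail)
i=42 'a': node 23→7 (via fail)
i=43 'b': node 7→11  emit P2@[42:43]
i=44 'd': node 11→17 (via fail)
i=45 'a': node 17→7 (via fail)
i=46 'd': node 7→8  emit P4@[45:46]
i=47 'c': node 8→9
i=48 'a': node 9→10  emit P1@[45:48]
i=49 'd': node 10→8 (via fail)  emit P4@[48:49]
i=50 'c': node 8→9
i=51 'a': node 9→10  emit P1@[48:51]
i=52 'b': node 10→11 (via fail)  emit P2@[51:52]
i=53 'b': node 11→1 (via fail)
i=54 'a': node 1→12
i=55 'd': node 12→13  emit P4@[54:55]
i=56 'c': node 13→14
i=57 'c': node 14→15
i=58 'b': node 15→16  emit P3@[53:58]
i=59 'c': node 16→2 (via fail)
i=60 'a': node 2→7 (via fail)
i=61 'd': node 7→8  emit P4@[60:61]
i=62 'c': node 8→9
i=63 'a': node 9→10  emit P1@[60:63]
i=64 'c': node 10→23 (via fail)
i=65 'd': node 23→24
i=66 'c': node 24→25

All matches (sorted): [[7,4],[10,3],[13,4],[15,1],[16,4],[23,4],[25,1],[26,2],[36,4],[39,3],[43,2],[46,4],[48,1],[49,4],[51,1],[52,2],[55,4],[58,3],[61,4],[63,1]]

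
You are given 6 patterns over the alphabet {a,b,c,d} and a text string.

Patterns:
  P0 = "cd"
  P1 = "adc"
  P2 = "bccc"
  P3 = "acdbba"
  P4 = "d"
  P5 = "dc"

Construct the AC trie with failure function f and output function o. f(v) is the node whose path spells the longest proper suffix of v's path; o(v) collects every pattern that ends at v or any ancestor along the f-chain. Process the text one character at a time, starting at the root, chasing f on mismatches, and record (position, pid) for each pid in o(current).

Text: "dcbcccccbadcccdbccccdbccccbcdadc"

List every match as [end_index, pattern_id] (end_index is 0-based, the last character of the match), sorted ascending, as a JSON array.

Build:
Trie nodes:
  n0 'ε': a→3 b→6 c→1 d→15
  n1 'c': d→2
  n2 'cd': ·  ←P0
  n3 'a': c→10 d→4
  n4 'ad': c→5
  n5 'adc': ·  ←P1
  n6 'b': c→7
  n7 'bc': c→8
  n8 'bcc': c→9
  n9 'bccc': ·  ←P2
  n10 'ac': d→11
  n11 'acd': b→12
  n12 'acdb': b→13
  n13 'acdbb': a→14
  n14 'acdbba': ·  ←P3
  n15 'd': c→16  ←P4
  n16 'dc': ·  ←P5

BFS fail/out derivation:
  n1('c'): parent n0 fail=0; on 'c' 0 → fail=0;  out ∅∪∅=∅
  n3('a'): parent n0 fail=0; on 'a' 0 → fail=0;  out ∅∪∅=∅
  n6('b'): parent n0 fail=0; on 'b' 0 → fail=0;  out ∅∪∅=∅
  n15('d'): parent n0 fail=0; on 'd' 0 → fail=0;  out {4}∪∅={4}
  n2('cd'): parent n1 fail=0; on 'd' 0 → fail=15;  out {0}∪{4}={0,4}
  n4('ad'): parent n3 fail=0; on 'd' 0 → fail=15;  out ∅∪{4}={4}
  n7('bc'): parent n6 fail=0; on 'c' 0 → fail=1;  out ∅∪∅=∅
  n10('ac'): parent n3 fail=0; on 'c' 0 → fail=1;  out ∅∪∅=∅
  n16('dc'): parent n15 fail=0; on 'c' 0 → fail=1;  out {5}∪∅={5}
  n5('adc'): parent n4 fail=15; on 'c' 15 → fail=16;  out {1}∪{5}={1,5}
  n8('bcc'): parent n7 fail=1; on 'c' 1→0 → fail=1;  out ∅∪∅=∅
  n11('acd'): parent n10 fail=1; on 'd' 1 → fail=2;  out ∅∪{0,4}={0,4}
  n9('bccc'): parent n8 fail=1; on 'c' 1→0 → fail=1;  out {2}∪∅={2}
  n12('acdb'): parent n11 fail=2; on 'b' 2→15→0 → fail=6;  out ∅∪∅=∅
  n13('acdbb'): parent n12 fail=6; on 'b' 6→0 → fail=6;  out ∅∪∅=∅
  n14('acdbba'): parent n13 fail=6; on 'a' 6→0 → fail=3;  out {3}∪∅={3}

Text stream:
pos 0 'd': at 15  emit P4@[0:0]
pos 1 'c': at 16  emit P5@[0:1]
pos 2 'b': at 6 (fail-walked)
pos 3 'c': at 7
pos 4 'c': at 8
pos 5 'c': at 9  emit P2@[2:5]
pos 6 'c': at 1 (fail-walked)
pos 7 'c': at 1 (fail-walked)
pos 8 'b': at 6 (fail-walked)
pos 9 'a': at 3 (fail-walked)
pos 10 'd': at 4  emit P4@[10:10]
pos 11 'c': at 5  emit P1@[9:11],P5@[10:11]
pos 12 'c': at 1 (fail-walked)
pos 13 'c': at 1 (fail-walked)
pos 14 'd': at 2  emit P0@[13:14],P4@[14:14]
pos 15 'b': at 6 (fail-walked)
pos 16 'c': at 7
pos 17 'c': at 8
pos 18 'c': at 9  emit P2@[15:18]
pos 19 'c': at 1 (fail-walked)
pos 20 'd': at 2  emit P0@[19:20],P4@[20:20]
pos 21 'b': at 6 (fail-walked)
pos 22 'c': at 7
pos 23 'c': at 8
pos 24 'c': at 9  emit P2@[21:24]
pos 25 'c': at 1 (fail-walked)
pos 26 'b': at 6 (fail-walked)
pos 27 'c': at 7
pos 28 'd': at 2 (fail-walked)  emit P0@[27:28],P4@[28:28]
pos 29 'a': at 3 (fail-walked)
pos 30 'd': at 4  emit P4@[30:30]
pos 31 'c': at 5  emit P1@[29:31],P5@[30:31]

All matches (sorted): [[0,4],[1,5],[5,2],[10,4],[11,1],[11,5],[14,0],[14,4],[18,2],[20,0],[20,4],[24,2],[28,0],[28,4],[30,4],[31,1],[31,5]]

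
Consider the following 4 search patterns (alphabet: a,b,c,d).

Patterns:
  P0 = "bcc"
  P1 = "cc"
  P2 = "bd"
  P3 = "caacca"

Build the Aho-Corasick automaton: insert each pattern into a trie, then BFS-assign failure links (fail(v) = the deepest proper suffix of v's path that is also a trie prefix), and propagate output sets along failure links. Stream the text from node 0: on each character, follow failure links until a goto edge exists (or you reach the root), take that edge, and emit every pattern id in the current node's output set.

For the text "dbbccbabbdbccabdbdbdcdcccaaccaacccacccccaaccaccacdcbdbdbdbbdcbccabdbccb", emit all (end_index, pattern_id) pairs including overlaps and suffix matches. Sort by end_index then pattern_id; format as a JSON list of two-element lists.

Construct AC machine:
Trie nodes:
  0='ε' goto b→1 c→4
  1='b' goto c→2 d→6
  2='bc' goto c→3
  3='bcc' goto ·  ←P0
  4='c' goto a→7 c→5
  5='cc' goto ·  ←P1
  6='bd' goto ·  ←P2
  7='ca' goto a→8
  8='caa' goto c→9
  9='caac' goto c→10
  10='caacc' goto a→11
  11='caacca' goto ·  ←P3

Failure links (BFS by depth):
  n1('b'): parent n0 fail=0; on 'b' 0 → fail=0;  out ∅∪∅=∅
  n4('c'): parent n0 fail=0; on 'c' 0 → fail=0;  out ∅∪∅=∅
  n2('bc'): parent n1 fail=0; on 'c' 0 → fail=4;  out ∅∪∅=∅
  n5('cc'): parent n4 fail=0; on 'c' 0 → fail=4;  out {1}∪∅={1}
  n6('bd'): parent n1 fail=0; on 'd' 0 → fail=0;  out {2}∪∅={2}
  n7('ca'): parent n4 fail=0; on 'a' 0 → fail=0;  out ∅∪∅=∅
  n3('bcc'): parent n2 fail=4; on 'c' 4 → fail=5;  out {0}∪{1}={0,1}
  n8('caa'): parent n7 fail=0; on 'a' 0 → fail=0;  out ∅∪∅=∅
  n9('caac'): parent n8 fail=0; on 'c' 0 → fail=4;  out ∅∪∅=∅
  n10('caacc'): parent n9 fail=4; on 'c' 4 → fail=5;  out ∅∪{1}={1}
  n11('caacca'): parent n10 fail=5; on 'a' 5→4 → fail=7;  out {3}∪∅={3}

Scan:
[0] read 'd'  n0⇒n0
[1] read 'b'  n0⇒n1
[2] read 'b'  n1⇒n1 (via fail)
[3] read 'c'  n1⇒n2
[4] read 'c'  n2⇒n3  → match P0@[2:4],P1@[3:4]
[5] read 'b'  n3⇒n1 (via fail)
[6] read 'a'  n1⇒n0 (via fail)
[7] read 'b'  n0⇒n1
[8] read 'b'  n1⇒n1 (via fail)
[9] read 'd'  n1⇒n6  → match P2@[8:9]
[10] read 'b'  n6⇒n1 (via fail)
[11] read 'c'  n1⇒n2
[12] read 'c'  n2⇒n3  → match P0@[10:12],P1@[11:12]
[13] read 'a'  n3⇒n7 (via fail)
[14] read 'b'  n7⇒n1 (via fail)
[15] read 'd'  n1⇒n6  → match P2@[14:15]
[16] read 'b'  n6⇒n1 (via fail)
[17] read 'd'  n1⇒n6  → match P2@[16:17]
[18] read 'b'  n6⇒n1 (via fail)
[19] read 'd'  n1⇒n6  → match P2@[18:19]
[20] read 'c'  n6⇒n4 (via fail)
[21] read 'd'  n4⇒n0 (via fail)
[22] read 'c'  n0⇒n4
[23] read 'c'  n4⇒n5  → match P1@[22:23]
[24] read 'c'  n5⇒n5 (via fail)  → match P1@[23:24]
[25] read 'a'  n5⇒n7 (via fail)
[26] read 'a'  n7⇒n8
[27] read 'c'  n8⇒n9
[28] read 'c'  n9⇒n10  → match P1@[27:28]
[29] read 'a'  n10⇒n11  → match P3@[24:29]
[30] read 'a'  n11⇒n8 (via fail)
[31] read 'c'  n8⇒n9
[32] read 'c'  n9⇒n10  → match P1@[31:32]
[33] read 'c'  n10⇒n5 (via fail)  → match P1@[32:33]
[34] read 'a'  n5⇒n7 (via fail)
[35] read 'c'  n7⇒n4 (via fail)
[36] read 'c'  n4⇒n5  → match P1@[35:36]
[37] read 'c'  n5⇒n5 (via fail)  → match P1@[36:37]
[38] read 'c'  n5⇒n5 (via fail)  → match P1@[37:38]
[39] read 'c'  n5⇒n5 (via fail)  → match P1@[38:39]
[40] read 'a'  n5⇒n7 (via fail)
[41] read 'a'  n7⇒n8
[42] read 'c'  n8⇒n9
[43] read 'c'  n9⇒n10  → match P1@[42:43]
[44] read 'a'  n10⇒n11  → match P3@[39:44]
[45] read 'c'  n11⇒n4 (via fail)
[46] read 'c'  n4⇒n5  → match P1@[45:46]
[47] read 'a'  n5⇒n7 (via fail)
[48] read 'c'  n7⇒n4 (via fail)
[49] read 'd'  n4⇒n0 (via fail)
[50] read 'c'  n0⇒n4
[51] read 'b'  n4⇒n1 (via fail)
[52] read 'd'  n1⇒n6  → match P2@[51:52]
[53] read 'b'  n6⇒n1 (via fail)
[54] read 'd'  n1⇒n6  → match P2@[53:54]
[55] read 'b'  n6⇒n1 (via fail)
[56] read 'd'  n1⇒n6  → match P2@[55:56]
[57] read 'b'  n6⇒n1 (via fail)
[58] read 'b'  n1⇒n1 (via fail)
[59] read 'd'  n1⇒n6  → match P2@[58:59]
[60] read 'c'  n6⇒n4 (via fail)
[61] read 'b'  n4⇒n1 (via fail)
[62] read 'c'  n1⇒n2
[63] read 'c'  n2⇒n3  → match P0@[61:63],P1@[62:63]
[64] read 'a'  n3⇒n7 (via fail)
[65] read 'b'  n7⇒n1 (via fail)
[66] read 'd'  n1⇒n6  → match P2@[65:66]
[67] read 'b'  n6⇒n1 (via fail)
[68] read 'c'  n1⇒n2
[69] read 'c'  n2⇒n3  → match P0@[67:69],P1@[68:69]
[70] read 'b'  n3⇒n1 (via fail)

Result: [[4,0],[4,1],[9,2],[12,0],[12,1],[15,2],[17,2],[19,2],[23,1],[24,1],[28,1],[29,3],[32,1],[33,1],[36,1],[37,1],[38,1],[39,1],[43,1],[44,3],[46,1],[52,2],[54,2],[56,2],[59,2],[63,0],[63,1],[66,2],[69,0],[69,1]]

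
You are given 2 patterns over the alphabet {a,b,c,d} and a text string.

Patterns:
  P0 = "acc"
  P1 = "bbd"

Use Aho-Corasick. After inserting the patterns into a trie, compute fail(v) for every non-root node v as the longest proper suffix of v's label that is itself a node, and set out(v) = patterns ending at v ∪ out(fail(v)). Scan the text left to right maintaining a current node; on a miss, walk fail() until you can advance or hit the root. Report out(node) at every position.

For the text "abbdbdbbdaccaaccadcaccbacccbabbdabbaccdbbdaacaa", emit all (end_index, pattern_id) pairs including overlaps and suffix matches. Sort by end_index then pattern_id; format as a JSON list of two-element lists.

Construct AC machine:
Trie nodes:
  n0 'ε': a→1 b→4
  n1 'a': c→2
  n2 'ac': c→3
  n3 'acc': ·  ←P0
  n4 'b': b→5
  n5 'bb': d→6
  n6 'bbd': ·  ←P1

BFS fail/out derivation:
  fail(1) 'a': from fail(0)=0 chase 'a': 0 ⇒ 0;  out=∅∪out(0)=∅
  fail(4) 'b': from fail(0)=0 chase 'b': 0 ⇒ 0;  out=∅∪out(0)=∅
  fail(2) 'ac': from fail(1)=0 chase 'c': 0 ⇒ 0;  out=∅∪out(0)=∅
  fail(5) 'bb': from fail(4)=0 chase 'b': 0 ⇒ 4;  out=∅∪out(4)=∅
  fail(3) 'acc': from fail(2)=0 chase 'c': 0 ⇒ 0;  out={0}∪out(0)={0}
  fail(6) 'bbd': from fail(5)=4 chase 'd': 4→0 ⇒ 0;  out={1}∪out(0)={1}

Text stream:
[0] read 'a'  n0⇒n1
[1] read 'b'  n1⇒n4 (via fail)
[2] read 'b'  n4⇒n5
[3] read 'd'  n5⇒n6  emit P1@[1:3]
[4] read 'b'  n6⇒n4 (via fail)
[5] read 'd'  n4⇒n0 (via fail)
[6] read 'b'  n0⇒n4
[7] read 'b'  n4⇒n5
[8] read 'd'  n5⇒n6  emit P1@[6:8]
[9] read 'a'  n6⇒n1 (via fail)
[10] read 'c'  n1⇒n2
[11] read 'c'  n2⇒n3  emit P0@[9:11]
[12] read 'a'  n3⇒n1 (via fail)
[13] read 'a'  n1⇒n1 (via fail)
[14] read 'c'  n1⇒n2
[15] read 'c'  n2⇒n3  emit P0@[13:15]
[16] read 'a'  n3⇒n1 (via fail)
[17] read 'd'  n1⇒n0 (via fail)
[18] read 'c'  n0⇒n0
[19] read 'a'  n0⇒n1
[20] read 'c'  n1⇒n2
[21] read 'c'  n2⇒n3  emit P0@[19:21]
[22] read 'b'  n3⇒n4 (via fail)
[23] read 'a'  n4⇒n1 (via fail)
[24] read 'c'  n1⇒n2
[25] read 'c'  n2⇒n3  emit P0@[23:25]
[26] read 'c'  n3⇒n0 (via fail)
[27] read 'b'  n0⇒n4
[28] read 'a'  n4⇒n1 (via fail)
[29] read 'b'  n1⇒n4 (via fail)
[30] read 'b'  n4⇒n5
[31] read 'd'  n5⇒n6  emit P1@[29:31]
[32] read 'a'  n6⇒n1 (via fail)
[33] read 'b'  n1⇒n4 (via fail)
[34] read 'b'  n4⇒n5
[35] read 'a'  n5⇒n1 (via fail)
[36] read 'c'  n1⇒n2
[37] read 'c'  n2⇒n3  emit P0@[35:37]
[38] read 'd'  n3⇒n0 (via fail)
[39] read 'b'  n0⇒n4
[40] read 'b'  n4⇒n5
[41] read 'd'  n5⇒n6  emit P1@[39:41]
[42] read 'a'  n6⇒n1 (via fail)
[43] read 'a'  n1⇒n1 (via fail)
[44] read 'c'  n1⇒n2
[45] read 'a'  n2⇒n1 (via fail)
[46] read 'a'  n1⇒n1 (via fail)

All matches (sorted): [[3,1],[8,1],[11,0],[15,0],[21,0],[25,0],[31,1],[37,0],[41,1]]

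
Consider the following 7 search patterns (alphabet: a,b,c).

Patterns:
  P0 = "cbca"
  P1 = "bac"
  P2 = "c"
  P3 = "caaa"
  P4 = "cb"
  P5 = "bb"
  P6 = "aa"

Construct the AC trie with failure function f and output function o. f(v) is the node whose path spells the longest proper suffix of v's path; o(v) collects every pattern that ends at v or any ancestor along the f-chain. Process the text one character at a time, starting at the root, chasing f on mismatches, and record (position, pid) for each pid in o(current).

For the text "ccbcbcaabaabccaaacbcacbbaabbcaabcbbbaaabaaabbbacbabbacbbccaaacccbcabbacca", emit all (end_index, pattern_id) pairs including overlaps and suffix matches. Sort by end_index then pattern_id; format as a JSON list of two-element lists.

Build:
Trie (insert patterns):
  0='ε' goto a→12 b→5 c→1
  1='c' goto a→8 b→2  [P2 ends]
  2='cb' goto c→3  [P4 ends]
  3='cbc' goto a→4
  4='cbca' goto ·  [P0 ends]
  5='b' goto a→6 b→11
  6='ba' goto c→7
  7='bac' goto ·  [P1 ends]
  8='ca' goto a→9
  9='caa' goto a→10
  10='caaa' goto ·  [P3 ends]
  11='bb' goto ·  [P5 ends]
  12='a' goto a→13
  13='aa' goto ·  [P6 ends]

Failure links (BFS by depth):
  n1('c'): parent n0 fail=0; on 'c' 0 → fail=0;  out {2}∪∅={2}
  n5('b'): parent n0 fail=0; on 'b' 0 → fail=0;  out ∅∪∅=∅
  n12('a'): parent n0 fail=0; on 'a' 0 → fail=0;  out ∅∪∅=∅
  n2('cb'): parent n1 fail=0; on 'b' 0 → fail=5;  out {4}∪∅={4}
  n6('ba'): parent n5 fail=0; on 'a' 0 → fail=12;  out ∅∪∅=∅
  n8('ca'): parent n1 fail=0; on 'a' 0 → fail=12;  out ∅∪∅=∅
  n11('bb'): parent n5 fail=0; on 'b' 0 → fail=5;  out {5}∪∅={5}
  n13('aa'): parent n12 fail=0; on 'a' 0 → fail=12;  out {6}∪∅={6}
  n3('cbc'): parent n2 fail=5; on 'c' 5→0 → fail=1;  out ∅∪{2}={2}
  n7('bac'): parent n6 fail=12; on 'c' 12→0 → fail=1;  out {1}∪{2}={1,2}
  n9('caa'): parent n8 fail=12; on 'a' 12 → fail=13;  out ∅∪{6}={6}
  n4('cbca'): parent n3 fail=1; on 'a' 1 → fail=8;  out {0}∪∅={0}
  n10('caaa'): parent n9 fail=13; on 'a' 13→12 → fail=13;  out {3}∪{6}={3,6}

Scan:
i=0 'c': node 0→1  ** P2@[0:0]
i=1 'c': node 1→1 ·f  ** P2@[1:1]
i=2 'b': node 1→2  ** P4@[1:2]
i=3 'c': node 2→3  ** P2@[3:3]
i=4 'b': node 3→2 ·f  ** P4@[3:4]
i=5 'c': node 2→3  ** P2@[5:5]
i=6 'a': node 3→4  ** P0@[3:6]
i=7 'a': node 4→9 ·f  ** P6@[6:7]
i=8 'b': node 9→5 ·f
i=9 'a': node 5→6
i=10 'a': node 6→13 ·f  ** P6@[9:10]
i=11 'b': node 13→5 ·f
i=12 'c': node 5→1 ·f  ** P2@[12:12]
i=13 'c': node 1→1 ·f  ** P2@[13:13]
i=14 'a': node 1→8
i=15 'a': node 8→9  ** P6@[14:15]
i=16 'a': node 9→10  ** P3@[13:16],P6@[15:16]
i=17 'c': node 10→1 ·f  ** P2@[17:17]
i=18 'b': node 1→2  ** P4@[17:18]
i=19 'c': node 2→3  ** P2@[19:19]
i=20 'a': node 3→4  ** P0@[17:20]
i=21 'c': node 4→1 ·f  ** P2@[21:21]
i=22 'b': node 1→2  ** P4@[21:22]
i=23 'b': node 2→11 ·f  ** P5@[22:23]
i=24 'a': node 11→6 ·f
i=25 'a': node 6→13 ·f  ** P6@[24:25]
i=26 'b': node 13→5 ·f
i=27 'b': node 5→11  ** P5@[26:27]
i=28 'c': node 11→1 ·f  ** P2@[28:28]
i=29 'a': node 1→8
i=30 'a': node 8→9  ** P6@[29:30]
i=31 'b': node 9→5 ·f
i=32 'c': node 5→1 ·f  ** P2@[32:32]
i=33 'b': node 1→2  ** P4@[32:33]
i=34 'b': node 2→11 ·f  ** P5@[33:34]
i=35 'b': node 11→11 ·f  ** P5@[34:35]
i=36 'a': node 11→6 ·f
i=37 'a': node 6→13 ·f  ** P6@[36:37]
i=38 'a': node 13→13 ·f  ** P6@[37:38]
i=39 'b': node 13→5 ·f
i=40 'a': node 5→6
i=41 'a': node 6→13 ·f  ** P6@[40:41]
i=42 'a': node 13→13 ·f  ** P6@[41:42]
i=43 'b': node 13→5 ·f
i=44 'b': node 5→11  ** P5@[43:44]
i=45 'b': node 11→11 ·f  ** P5@[44:45]
i=46 'a': node 11→6 ·f
i=47 'c': node 6→7  ** P1@[45:47],P2@[47:47]
i=48 'b': node 7→2 ·f  ** P4@[47:48]
i=49 'a': node 2→6 ·f
i=50 'b': node 6→5 ·f
i=51 'b': node 5→11  ** P5@[50:51]
i=52 'a': node 11→6 ·f
i=53 'c': node 6→7  ** P1@[51:53],P2@[53:53]
i=54 'b': node 7→2 ·f  ** P4@[53:54]
i=55 'b': node 2→11 ·f  ** P5@[54:55]
i=56 'c': node 11→1 ·f  ** P2@[56:56]
i=57 'c': node 1→1 ·f  ** P2@[57:57]
i=58 'a': node 1→8
i=59 'a': node 8→9  ** P6@[58:59]
i=60 'a': node 9→10  ** P3@[57:60],P6@[59:60]
i=61 'c': node 10→1 ·f  ** P2@[61:61]
i=62 'c': node 1→1 ·f  ** P2@[62:62]
i=63 'c': node 1→1 ·f  ** P2@[63:63]
i=64 'b': node 1→2  ** P4@[63:64]
i=65 'c': node 2→3  ** P2@[65:65]
i=66 'a': node 3→4  ** P0@[63:66]
i=67 'b': node 4→5 ·f
i=68 'b': node 5→11  ** P5@[67:68]
i=69 'a': node 11→6 ·f
i=70 'c': node 6→7  ** P1@[68:70],P2@[70:70]
i=71 'c': node 7→1 ·f  ** P2@[71:71]
i=72 'a': node 1→8

Result: [[0,2],[1,2],[2,4],[3,2],[4,4],[5,2],[6,0],[7,6],[10,6],[12,2],[13,2],[15,6],[16,3],[16,6],[17,2],[18,4],[19,2],[20,0],[21,2],[22,4],[23,5],[25,6],[27,5],[28,2],[30,6],[32,2],[33,4],[34,5],[35,5],[37,6],[38,6],[41,6],[42,6],[44,5],[45,5],[47,1],[47,2],[48,4],[51,5],[53,1],[53,2],[54,4],[55,5],[56,2],[57,2],[59,6],[60,3],[60,6],[61,2],[62,2],[63,2],[64,4],[65,2],[66,0],[68,5],[70,1],[70,2],[71,2]]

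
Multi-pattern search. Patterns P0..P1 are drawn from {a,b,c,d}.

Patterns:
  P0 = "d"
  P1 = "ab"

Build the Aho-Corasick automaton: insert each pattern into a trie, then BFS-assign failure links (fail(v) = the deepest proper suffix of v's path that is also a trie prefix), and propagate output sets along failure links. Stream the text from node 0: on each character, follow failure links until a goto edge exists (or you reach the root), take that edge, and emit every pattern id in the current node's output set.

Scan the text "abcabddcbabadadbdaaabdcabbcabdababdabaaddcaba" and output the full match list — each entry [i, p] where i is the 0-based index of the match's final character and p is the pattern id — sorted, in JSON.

Build automaton:
Trie nodes:
  n0 'ε': a→2 d→1
  n1 'd': ·  [P0 ends]
  n2 'a': b→3
  n3 'ab': ·  [P1 ends]

BFS fail/out derivation:
  fail(1) 'd': from fail(0)=0 chase 'd': 0 ⇒ 0;  out={0}∪out(0)={0}
  fail(2) 'a': from fail(0)=0 chase 'a': 0 ⇒ 0;  out=∅∪out(0)=∅
  fail(3) 'ab': from fail(2)=0 chase 'b': 0 ⇒ 0;  out={1}∪out(0)={1}

Scan:
pos 0 'a': at 2
pos 1 'b': at 3  → match P1@[0:1]
pos 2 'c': at 0 (fail-walked)
pos 3 'a': at 2
pos 4 'b': at 3  → match P1@[3:4]
pos 5 'd': at 1 (fail-walked)  → match P0@[5:5]
pos 6 'd': at 1 (fail-walked)  → match P0@[6:6]
pos 7 'c': at 0 (fail-walked)
pos 8 'b': at 0
pos 9 'a': at 2
pos 10 'b': at 3  → match P1@[9:10]
pos 11 'a': at 2 (fail-walked)
pos 12 'd': at 1 (fail-walked)  → match P0@[12:12]
pos 13 'a': at 2 (fail-walked)
pos 14 'd': at 1 (fail-walked)  → match P0@[14:14]
pos 15 'b': at 0 (fail-walked)
pos 16 'd': at 1  → match P0@[16:16]
pos 17 'a': at 2 (fail-walked)
pos 18 'a': at 2 (fail-walked)
pos 19 'a': at 2 (fail-walked)
pos 20 'b': at 3  → match P1@[19:20]
pos 21 'd': at 1 (fail-walked)  → match P0@[21:21]
pos 22 'c': at 0 (fail-walked)
pos 23 'a': at 2
pos 24 'b': at 3  → match P1@[23:24]
pos 25 'b': at 0 (fail-walked)
pos 26 'c': at 0
pos 27 'a': at 2
pos 28 'b': at 3  → match P1@[27:28]
pos 29 'd': at 1 (fail-walked)  → match P0@[29:29]
pos 30 'a': at 2 (fail-walked)
pos 31 'b': at 3  → match P1@[30:31]
pos 32 'a': at 2 (fail-walked)
pos 33 'b': at 3  → match P1@[32:33]
pos 34 'd': at 1 (fail-walked)  → match P0@[34:34]
pos 35 'a': at 2 (fail-walked)
pos 36 'b': at 3  → match P1@[35:36]
pos 37 'a': at 2 (fail-walked)
pos 38 'a': at 2 (fail-walked)
pos 39 'd': at 1 (fail-walked)  → match P0@[39:39]
pos 40 'd': at 1 (fail-walked)  → match P0@[40:40]
pos 41 'c': at 0 (fail-walked)
pos 42 'a': at 2
pos 43 'b': at 3  → match P1@[42:43]
pos 44 'a': at 2 (fail-walked)

Matches: [[1,1],[4,1],[5,0],[6,0],[10,1],[12,0],[14,0],[16,0],[20,1],[21,0],[24,1],[28,1],[29,0],[31,1],[33,1],[34,0],[36,1],[39,0],[40,0],[43,1]]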